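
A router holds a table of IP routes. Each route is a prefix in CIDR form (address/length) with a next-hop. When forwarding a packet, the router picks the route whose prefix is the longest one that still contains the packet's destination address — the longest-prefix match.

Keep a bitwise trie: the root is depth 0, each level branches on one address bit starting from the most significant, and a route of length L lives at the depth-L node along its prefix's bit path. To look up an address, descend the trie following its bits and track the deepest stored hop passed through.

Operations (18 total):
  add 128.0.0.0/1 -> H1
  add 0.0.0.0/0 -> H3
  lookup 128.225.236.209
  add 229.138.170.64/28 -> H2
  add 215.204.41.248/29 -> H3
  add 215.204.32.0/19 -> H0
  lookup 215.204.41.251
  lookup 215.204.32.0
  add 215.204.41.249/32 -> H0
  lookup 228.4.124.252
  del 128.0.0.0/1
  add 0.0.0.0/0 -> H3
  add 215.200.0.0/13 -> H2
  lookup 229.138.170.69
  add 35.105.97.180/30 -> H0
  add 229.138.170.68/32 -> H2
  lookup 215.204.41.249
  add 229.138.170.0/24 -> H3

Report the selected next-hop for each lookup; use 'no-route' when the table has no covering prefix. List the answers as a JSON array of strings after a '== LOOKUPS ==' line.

Trace:
  + 128.0.0.0/1 (H1) depth=1
  + 0.0.0.0/0 (H3) depth=0
  lookup 128.225.236.209: bits 1 walk d0:H3→d1:H1 -> H1
  + 229.138.170.64/28 (H2) depth=28
  + 215.204.41.248/29 (H3) depth=29
  + 215.204.32.0/19 (H0) depth=19
  lookup 215.204.41.251: bits 11010111110011000010100111111 walk d0:H3→d1:H1→d2:-→d3:-→d4:-→d5:-→d6:-→d7:-→d8:-→d9:-→d10:-→d11:-→d12:-→d13:-→d14:-→d15:-→d16:-→d17:-→d18:-→d19:H0→d20:-→d21:-→d22:-→d23:-→d24:-→d25:-→d26:-→d27:-→d28:-→d29:H3 -> H3
  lookup 215.204.32.0: bits 11010111110011000010 walk d0:H3→d1:H1→d2:-→d3:-→d4:-→d5:-→d6:-→d7:-→d8:-→d9:-→d10:-→d11:-→d12:-→d13:-→d14:-→d15:-→d16:-→d17:-→d18:-→d19:H0→d20:- -> H0
  + 215.204.41.249/32 (H0) depth=32
  lookup 228.4.124.252: bits 1110010 walk d0:H3→d1:H1→d2:-→d3:-→d4:-→d5:-→d6:-→d7:- -> H1
  del 128.0.0.0/1 (clear depth 1)
  + 0.0.0.0/0 (H3) depth=0
  + 215.200.0.0/13 (H2) depth=13
  lookup 229.138.170.69: bits 1110010110001010101010100100 walk d0:H3→d1:-→d2:-→d3:-→d4:-→d5:-→d6:-→d7:-→d8:-→d9:-→d10:-→d11:-→d12:-→d13:-→d14:-→d15:-→d16:-→d17:-→d18:-→d19:-→d20:-→d21:-→d22:-→d23:-→d24:-→d25:-→d26:-→d27:-→d28:H2 -> H2
  + 35.105.97.180/30 (H0) depth=30
  + 229.138.170.68/32 (H2) depth=32
  lookup 215.204.41.249: bits 11010111110011000010100111111001 walk d0:H3→d1:-→d2:-→d3:-→d4:-→d5:-→d6:-→d7:-→d8:-→d9:-→d10:-→d11:-→d12:-→d13:H2→d14:-→d15:-→d16:-→d17:-→d18:-→d19:H0→d20:-→d21:-→d22:-→d23:-→d24:-→d25:-→d26:-→d27:-→d28:-→d29:H3→d30:-→d31:-→d32:H0 -> H0
  + 229.138.170.0/24 (H3) depth=24

== LOOKUPS ==
["H1","H3","H0","H1","H2","H0"]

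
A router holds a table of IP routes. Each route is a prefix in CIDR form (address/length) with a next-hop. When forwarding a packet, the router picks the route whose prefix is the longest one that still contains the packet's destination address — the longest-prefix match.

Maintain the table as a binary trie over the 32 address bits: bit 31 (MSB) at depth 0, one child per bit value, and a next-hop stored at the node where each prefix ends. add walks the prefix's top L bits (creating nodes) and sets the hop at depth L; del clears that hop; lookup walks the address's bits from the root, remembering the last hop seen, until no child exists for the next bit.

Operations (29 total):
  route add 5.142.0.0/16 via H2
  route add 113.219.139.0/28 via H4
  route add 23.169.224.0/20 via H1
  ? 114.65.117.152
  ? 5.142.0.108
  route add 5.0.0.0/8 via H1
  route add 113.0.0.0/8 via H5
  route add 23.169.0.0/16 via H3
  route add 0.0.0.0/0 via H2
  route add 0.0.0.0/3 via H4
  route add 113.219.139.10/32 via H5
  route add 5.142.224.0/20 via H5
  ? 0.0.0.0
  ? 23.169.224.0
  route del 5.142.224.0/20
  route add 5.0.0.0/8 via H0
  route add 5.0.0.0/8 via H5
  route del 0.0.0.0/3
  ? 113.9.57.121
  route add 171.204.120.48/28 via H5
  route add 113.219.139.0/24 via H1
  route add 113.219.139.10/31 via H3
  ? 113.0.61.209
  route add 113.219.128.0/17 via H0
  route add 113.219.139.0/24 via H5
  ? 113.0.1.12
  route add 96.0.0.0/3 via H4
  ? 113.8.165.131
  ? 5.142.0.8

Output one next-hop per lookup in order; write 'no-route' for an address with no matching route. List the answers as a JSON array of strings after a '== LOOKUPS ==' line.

Apply in order:
  add 5.142.0.0/16 -> H2 at depth 16
  add 113.219.139.0/28 -> H4 at depth 28
  add 23.169.224.0/20 -> H1 at depth 20
  lookup 114.65.117.152: bits 011100 walk d0:-→d1:-→d2:-→d3:-→d4:-→d5:-→d6:- -> no-route
  lookup 5.142.0.108: bits 0000010110001110 walk d0:-→d1:-→d2:-→d3:-→d4:-→d5:-→d6:-→d7:-→d8:-→d9:-→d10:-→d11:-→d12:-→d13:-→d14:-→d15:-→d16:H2 -> H2
  add 5.0.0.0/8 -> H1 at depth 8
  add 113.0.0.0/8 -> H5 at depth 8
  add 23.169.0.0/16 -> H3 at depth 16
  add 0.0.0.0/0 -> H2 at depth 0
  add 0.0.0.0/3 -> H4 at depth 3
  add 113.219.139.10/32 -> H5 at depth 32
  add 5.142.224.0/20 -> H5 at depth 20
  lookup 0.0.0.0: bits 00000 walk d0:H2→d1:-→d2:-→d3:H4→d4:-→d5:- -> H4
  lookup 23.169.224.0: bits 00010111101010011110 walk d0:H2→d1:-→d2:-→d3:H4→d4:-→d5:-→d6:-→d7:-→d8:-→d9:-→d10:-→d11:-→d12:-→d13:-→d14:-→d15:-→d16:H3→d17:-→d18:-→d19:-→d20:H1 -> H1
  - 5.142.224.0/20 clear@20
  add 5.0.0.0/8 -> H0 at depth 8
  add 5.0.0.0/8 -> H5 at depth 8
  - 0.0.0.0/3 clear@3
  lookup 113.9.57.121: bits 01110001 walk d0:H2→d1:-→d2:-→d3:-→d4:-→d5:-→d6:-→d7:-→d8:H5 -> H5
  add 171.204.120.48/28 -> H5 at depth 28
  add 113.219.139.0/24 -> H1 at depth 24
  add 113.219.139.10/31 -> H3 at depth 31
  lookup 113.0.61.209: bits 01110001 walk d0:H2→d1:-→d2:-→d3:-→d4:-→d5:-→d6:-→d7:-→d8:H5 -> H5
  add 113.219.128.0/17 -> H0 at depth 17
  add 113.219.139.0/24 -> H5 at depth 24
  lookup 113.0.1.12: bits 01110001 walk d0:H2→d1:-→d2:-→d3:-→d4:-→d5:-→d6:-→d7:-→d8:H5 -> H5
  add 96.0.0.0/3 -> H4 at depth 3
  lookup 113.8.165.131: bits 01110001 walk d0:H2→d1:-→d2:-→d3:H4→d4:-→d5:-→d6:-→d7:-→d8:H5 -> H5
  lookup 5.142.0.8: bits 0000010110001110 walk d0:H2→d1:-→d2:-→d3:-→d4:-→d5:-→d6:-→d7:-→d8:H5→d9:-→d10:-→d11:-→d12:-→d13:-→d14:-→d15:-→d16:H2 -> H2

== LOOKUPS ==
["no-route","H2","H4","H1","H5","H5","H5","H5","H2"]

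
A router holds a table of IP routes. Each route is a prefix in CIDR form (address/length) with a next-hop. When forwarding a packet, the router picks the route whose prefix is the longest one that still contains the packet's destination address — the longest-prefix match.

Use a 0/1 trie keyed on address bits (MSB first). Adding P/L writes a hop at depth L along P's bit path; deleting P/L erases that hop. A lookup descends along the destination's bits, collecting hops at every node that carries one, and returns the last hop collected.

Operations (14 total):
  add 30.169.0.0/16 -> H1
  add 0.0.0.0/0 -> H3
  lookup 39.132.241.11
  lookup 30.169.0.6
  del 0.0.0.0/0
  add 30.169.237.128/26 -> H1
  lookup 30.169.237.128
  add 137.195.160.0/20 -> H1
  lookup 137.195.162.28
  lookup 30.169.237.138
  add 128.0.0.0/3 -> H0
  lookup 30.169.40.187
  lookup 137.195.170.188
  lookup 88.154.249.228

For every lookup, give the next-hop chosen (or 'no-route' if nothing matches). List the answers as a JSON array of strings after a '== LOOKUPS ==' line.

Trace:
  add 30.169.0.0/16 -> H1 at depth 16
  add 0.0.0.0/0 -> H3 at depth 0
  ? 39.132.241.11  path d0:H3→d1:-→d2:-  best=H3
  ? 30.169.0.6  path d0:H3→d1:-→d2:-→d3:-→d4:-→d5:-→d6:-→d7:-→d8:-→d9:-→d10:-→d11:-→d12:-→d13:-→d14:-→d15:-→d16:H1  best=H1
  del 0.0.0.0/0 (clear depth 0)
  add 30.169.237.128/26 -> H1 at depth 26
  ? 30.169.237.128  path d0:-→d1:-→d2:-→d3:-→d4:-→d5:-→d6:-→d7:-→d8:-→d9:-→d10:-→d11:-→d12:-→d13:-→d14:-→d15:-→d16:H1→d17:-→d18:-→d19:-→d20:-→d21:-→d22:-→d23:-→d24:-→d25:-→d26:H1  best=H1
  add 137.195.160.0/20 -> H1 at depth 20
  ? 137.195.162.28  path d0:-→d1:-→d2:-→d3:-→d4:-→d5:-→d6:-→d7:-→d8:-→d9:-→d10:-→d11:-→d12:-→d13:-→d14:-→d15:-→d16:-→d17:-→d18:-→d19:-→d20:H1  best=H1
  ? 30.169.237.138  path d0:-→d1:-→d2:-→d3:-→d4:-→d5:-→d6:-→d7:-→d8:-→d9:-→d10:-→d11:-→d12:-→d13:-→d14:-→d15:-→d16:H1→d17:-→d18:-→d19:-→d20:-→d21:-→d22:-→d23:-→d24:-→d25:-→d26:H1  best=H1
  add 128.0.0.0/3 -> H0 at depth 3
  ? 30.169.40.187  path d0:-→d1:-→d2:-→d3:-→d4:-→d5:-→d6:-→d7:-→d8:-→d9:-→d10:-→d11:-→d12:-→d13:-→d14:-→d15:-→d16:H1  best=H1
  ? 137.195.170.188  path d0:-→d1:-→d2:-→d3:H0→d4:-→d5:-→d6:-→d7:-→d8:-→d9:-→d10:-→d11:-→d12:-→d13:-→d14:-→d15:-→d16:-→d17:-→d18:-→d19:-→d20:H1  best=H1
  ? 88.154.249.228  path d0:-→d1:-  best=no-route

== LOOKUPS ==
["H3","H1","H1","H1","H1","H1","H1","no-route"]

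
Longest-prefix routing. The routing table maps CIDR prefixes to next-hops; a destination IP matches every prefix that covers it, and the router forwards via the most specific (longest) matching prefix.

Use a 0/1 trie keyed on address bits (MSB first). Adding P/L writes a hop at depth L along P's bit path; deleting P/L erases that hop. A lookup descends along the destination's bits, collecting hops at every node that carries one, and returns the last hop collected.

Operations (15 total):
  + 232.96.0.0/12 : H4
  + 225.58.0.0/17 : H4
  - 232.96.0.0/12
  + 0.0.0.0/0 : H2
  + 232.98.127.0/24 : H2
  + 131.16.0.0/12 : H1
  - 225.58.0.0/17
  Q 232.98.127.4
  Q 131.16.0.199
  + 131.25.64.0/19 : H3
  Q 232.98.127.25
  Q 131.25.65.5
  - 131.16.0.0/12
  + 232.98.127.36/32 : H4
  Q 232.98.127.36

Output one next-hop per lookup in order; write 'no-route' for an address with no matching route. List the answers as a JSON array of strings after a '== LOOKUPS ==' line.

Trace:
  + 232.96.0.0/12 (H4) depth=12
  + 225.58.0.0/17 (H4) depth=17
  del 232.96.0.0/12 (clear depth 12)
  + 0.0.0.0/0 (H2) depth=0
  + 232.98.127.0/24 (H2) depth=24
  + 131.16.0.0/12 (H1) depth=12
  del 225.58.0.0/17 (clear depth 17)
  ? 232.98.127.4  path d0:H2→d1:-→d2:-→d3:-→d4:-→d5:-→d6:-→d7:-→d8:-→d9:-→d10:-→d11:-→d12:-→d13:-→d14:-→d15:-→d16:-→d17:-→d18:-→d19:-→d20:-→d21:-→d22:-→d23:-→d24:H2  best=H2
  ? 131.16.0.199  path d0:H2→d1:-→d2:-→d3:-→d4:-→d5:-→d6:-→d7:-→d8:-→d9:-→d10:-→d11:-→d12:H1  best=H1
  + 131.25.64.0/19 (H3) depth=19
  ? 232.98.127.25  path d0:H2→d1:-→d2:-→d3:-→d4:-→d5:-→d6:-→d7:-→d8:-→d9:-→d10:-→d11:-→d12:-→d13:-→d14:-→d15:-→d16:-→d17:-→d18:-→d19:-→d20:-→d21:-→d22:-→d23:-→d24:H2  best=H2
  ? 131.25.65.5  path d0:H2→d1:-→d2:-→d3:-→d4:-→d5:-→d6:-→d7:-→d8:-→d9:-→d10:-→d11:-→d12:H1→d13:-→d14:-→d15:-→d16:-→d17:-→d18:-→d19:H3  best=H3
  del 131.16.0.0/12 (clear depth 12)
  + 232.98.127.36/32 (H4) depth=32
  ? 232.98.127.36  path d0:H2→d1:-→d2:-→d3:-→d4:-→d5:-→d6:-→d7:-→d8:-→d9:-→d10:-→d11:-→d12:-→d13:-→d14:-→d15:-→d16:-→d17:-→d18:-→d19:-→d20:-→d21:-→d22:-→d23:-→d24:H2→d25:-→d26:-→d27:-→d28:-→d29:-→d30:-→d31:-→d32:H4  best=H4

== LOOKUPS ==
["H2","H1","H2","H3","H4"]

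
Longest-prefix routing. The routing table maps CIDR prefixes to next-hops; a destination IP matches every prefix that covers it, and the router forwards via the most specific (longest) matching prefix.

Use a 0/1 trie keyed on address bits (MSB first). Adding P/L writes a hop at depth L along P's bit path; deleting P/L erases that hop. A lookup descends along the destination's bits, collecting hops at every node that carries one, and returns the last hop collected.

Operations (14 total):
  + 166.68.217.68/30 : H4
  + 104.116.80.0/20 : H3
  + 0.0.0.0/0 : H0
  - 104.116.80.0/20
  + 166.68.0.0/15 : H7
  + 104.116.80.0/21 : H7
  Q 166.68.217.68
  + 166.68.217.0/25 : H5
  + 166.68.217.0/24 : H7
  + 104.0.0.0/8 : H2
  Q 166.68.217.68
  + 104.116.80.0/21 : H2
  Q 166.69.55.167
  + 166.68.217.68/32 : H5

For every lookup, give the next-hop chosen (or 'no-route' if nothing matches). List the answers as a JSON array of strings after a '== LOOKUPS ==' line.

Trace:
  add 166.68.217.68/30 -> H4 at depth 30
  add 104.116.80.0/20 -> H3 at depth 20
  add 0.0.0.0/0 -> H0 at depth 0
  - 104.116.80.0/20 clear@20
  add 166.68.0.0/15 -> H7 at depth 15
  add 104.116.80.0/21 -> H7 at depth 21
  Q 166.68.217.68: descend 101001100100010011011001010001 ; hops seen [H0,H7,H4] ; pick H4
  add 166.68.217.0/25 -> H5 at depth 25
  add 166.68.217.0/24 -> H7 at depth 24
  add 104.0.0.0/8 -> H2 at depth 8
  Q 166.68.217.68: descend 101001100100010011011001010001 ; hops seen [H0,H7,H7,H5,H4] ; pick H4
  add 104.116.80.0/21 -> H2 at depth 21
  Q 166.69.55.167: descend 101001100100010 ; hops seen [H0,H7] ; pick H7
  add 166.68.217.68/32 -> H5 at depth 32

== LOOKUPS ==
["H4","H4","H7"]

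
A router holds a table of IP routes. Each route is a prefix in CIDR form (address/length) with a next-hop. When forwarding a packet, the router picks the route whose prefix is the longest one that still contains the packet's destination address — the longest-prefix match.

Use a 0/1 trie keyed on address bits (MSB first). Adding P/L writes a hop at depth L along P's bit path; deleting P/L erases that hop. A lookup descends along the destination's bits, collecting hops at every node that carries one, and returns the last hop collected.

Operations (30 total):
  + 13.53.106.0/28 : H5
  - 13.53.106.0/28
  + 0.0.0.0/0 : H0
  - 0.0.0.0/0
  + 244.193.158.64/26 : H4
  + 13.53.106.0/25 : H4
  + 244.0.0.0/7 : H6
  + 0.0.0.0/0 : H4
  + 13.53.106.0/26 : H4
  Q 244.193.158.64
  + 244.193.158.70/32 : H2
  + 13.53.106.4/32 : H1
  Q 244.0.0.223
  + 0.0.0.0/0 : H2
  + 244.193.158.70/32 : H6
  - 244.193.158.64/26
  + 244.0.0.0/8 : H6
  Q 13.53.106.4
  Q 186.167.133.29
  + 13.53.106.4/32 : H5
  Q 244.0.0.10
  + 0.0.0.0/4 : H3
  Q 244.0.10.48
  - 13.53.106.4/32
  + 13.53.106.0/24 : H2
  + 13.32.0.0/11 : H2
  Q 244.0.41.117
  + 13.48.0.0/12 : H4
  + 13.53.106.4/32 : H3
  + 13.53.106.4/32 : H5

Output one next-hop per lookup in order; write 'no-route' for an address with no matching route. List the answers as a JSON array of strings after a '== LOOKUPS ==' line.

Trace:
  add 13.53.106.0/28 -> H5 at depth 28
  - 13.53.106.0/28 clear@28
  add 0.0.0.0/0 -> H0 at depth 0
  - 0.0.0.0/0 clear@0
  add 244.193.158.64/26 -> H4 at depth 26
  add 13.53.106.0/25 -> H4 at depth 25
  add 244.0.0.0/7 -> H6 at depth 7
  add 0.0.0.0/0 -> H4 at depth 0
  add 13.53.106.0/26 -> H4 at depth 26
  lookup 244.193.158.64: bits 11110100110000011001111001 walk d0:H4→d1:-→d2:-→d3:-→d4:-→d5:-→d6:-→d7:H6→d8:-→d9:-→d10:-→d11:-→d12:-→d13:-→d14:-→d15:-→d16:-→d17:-→d18:-→d19:-→d20:-→d21:-→d22:-→d23:-→d24:-→d25:-→d26:H4 -> H4
  add 244.193.158.70/32 -> H2 at depth 32
  add 13.53.106.4/32 -> H1 at depth 32
  lookup 244.0.0.223: bits 11110100 walk d0:H4→d1:-→d2:-→d3:-→d4:-→d5:-→d6:-→d7:H6→d8:- -> H6
  add 0.0.0.0/0 -> H2 at depth 0
  add 244.193.158.70/32 -> H6 at depth 32
  - 244.193.158.64/26 clear@26
  add 244.0.0.0/8 -> H6 at depth 8
  lookup 13.53.106.4: bits 00001101001101010110101000000100 walk d0:H2→d1:-→d2:-→d3:-→d4:-→d5:-→d6:-→d7:-→d8:-→d9:-→d10:-→d11:-→d12:-→d13:-→d14:-→d15:-→d16:-→d17:-→d18:-→d19:-→d20:-→d21:-→d22:-→d23:-→d24:-→d25:H4→d26:H4→d27:-→d28:-→d29:-→d30:-→d31:-→d32:H1 -> H1
  lookup 186.167.133.29: bits 1 walk d0:H2→d1:- -> H2
  add 13.53.106.4/32 -> H5 at depth 32
  lookup 244.0.0.10: bits 11110100 walk d0:H2→d1:-→d2:-→d3:-→d4:-→d5:-→d6:-→d7:H6→d8:H6 -> H6
  add 0.0.0.0/4 -> H3 at depth 4
  lookup 244.0.10.48: bits 11110100 walk d0:H2→d1:-→d2:-→d3:-→d4:-→d5:-→d6:-→d7:H6→d8:H6 -> H6
  - 13.53.106.4/32 clear@32
  add 13.53.106.0/24 -> H2 at depth 24
  add 13.32.0.0/11 -> H2 at depth 11
  lookup 244.0.41.117: bits 11110100 walk d0:H2→d1:-→d2:-→d3:-→d4:-→d5:-→d6:-→d7:H6→d8:H6 -> H6
  add 13.48.0.0/12 -> H4 at depth 12
  add 13.53.106.4/32 -> H3 at depth 32
  add 13.53.106.4/32 -> H5 at depth 32

== LOOKUPS ==
["H4","H6","H1","H2","H6","H6","H6"]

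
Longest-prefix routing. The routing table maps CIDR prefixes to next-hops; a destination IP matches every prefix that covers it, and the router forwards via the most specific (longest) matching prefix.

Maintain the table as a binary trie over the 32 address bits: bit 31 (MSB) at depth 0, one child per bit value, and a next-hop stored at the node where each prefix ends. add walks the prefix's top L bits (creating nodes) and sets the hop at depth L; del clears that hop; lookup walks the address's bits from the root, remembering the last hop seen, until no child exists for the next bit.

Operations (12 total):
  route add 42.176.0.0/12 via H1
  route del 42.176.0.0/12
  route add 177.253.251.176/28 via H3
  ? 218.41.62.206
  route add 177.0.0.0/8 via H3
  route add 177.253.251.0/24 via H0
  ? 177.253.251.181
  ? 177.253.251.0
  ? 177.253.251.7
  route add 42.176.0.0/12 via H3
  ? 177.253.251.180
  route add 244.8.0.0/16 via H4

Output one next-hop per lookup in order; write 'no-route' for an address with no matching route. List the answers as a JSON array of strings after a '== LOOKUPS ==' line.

Process each operation:
  add 42.176.0.0/12 -> H1 at depth 12
  - 42.176.0.0/12 clear@12
  add 177.253.251.176/28 -> H3 at depth 28
  ? 218.41.62.206  path d0:-→d1:-  best=no-route
  add 177.0.0.0/8 -> H3 at depth 8
  add 177.253.251.0/24 -> H0 at depth 24
  ? 177.253.251.181  path d0:-→d1:-→d2:-→d3:-→d4:-→d5:-→d6:-→d7:-→d8:H3→d9:-→d10:-→d11:-→d12:-→d13:-→d14:-→d15:-→d16:-→d17:-→d18:-→d19:-→d20:-→d21:-→d22:-→d23:-→d24:H0→d25:-→d26:-→d27:-→d28:H3  best=H3
  ? 177.253.251.0  path d0:-→d1:-→d2:-→d3:-→d4:-→d5:-→d6:-→d7:-→d8:H3→d9:-→d10:-→d11:-→d12:-→d13:-→d14:-→d15:-→d16:-→d17:-→d18:-→d19:-→d20:-→d21:-→d22:-→d23:-→d24:H0  best=H0
  ? 177.253.251.7  path d0:-→d1:-→d2:-→d3:-→d4:-→d5:-→d6:-→d7:-→d8:H3→d9:-→d10:-→d11:-→d12:-→d13:-→d14:-→d15:-→d16:-→d17:-→d18:-→d19:-→d20:-→d21:-→d22:-→d23:-→d24:H0  best=H0
  add 42.176.0.0/12 -> H3 at depth 12
  ? 177.253.251.180  path d0:-→d1:-→d2:-→d3:-→d4:-→d5:-→d6:-→d7:-→d8:H3→d9:-→d10:-→d11:-→d12:-→d13:-→d14:-→d15:-→d16:-→d17:-→d18:-→d19:-→d20:-→d21:-→d22:-→d23:-→d24:H0→d25:-→d26:-→d27:-→d28:H3  best=H3
  add 244.8.0.0/16 -> H4 at depth 16

== LOOKUPS ==
["no-route","H3","H0","H0","H3"]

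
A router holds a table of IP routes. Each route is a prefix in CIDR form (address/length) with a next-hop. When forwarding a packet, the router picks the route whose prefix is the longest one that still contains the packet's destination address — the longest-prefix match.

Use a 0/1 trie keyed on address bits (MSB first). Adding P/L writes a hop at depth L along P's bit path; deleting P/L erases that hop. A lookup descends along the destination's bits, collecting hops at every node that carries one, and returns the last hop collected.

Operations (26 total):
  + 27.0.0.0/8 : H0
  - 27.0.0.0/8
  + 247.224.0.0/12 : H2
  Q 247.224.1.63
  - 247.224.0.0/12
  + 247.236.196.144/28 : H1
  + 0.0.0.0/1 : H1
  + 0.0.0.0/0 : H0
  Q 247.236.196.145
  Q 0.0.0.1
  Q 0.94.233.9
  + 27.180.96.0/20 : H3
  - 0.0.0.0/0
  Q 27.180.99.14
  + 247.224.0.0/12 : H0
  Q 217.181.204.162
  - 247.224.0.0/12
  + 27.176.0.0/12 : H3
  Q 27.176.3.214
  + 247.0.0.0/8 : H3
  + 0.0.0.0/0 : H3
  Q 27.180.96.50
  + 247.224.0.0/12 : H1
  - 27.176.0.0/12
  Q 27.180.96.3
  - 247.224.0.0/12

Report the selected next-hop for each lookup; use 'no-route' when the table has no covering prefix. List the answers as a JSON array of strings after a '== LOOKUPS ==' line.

Process each operation:
  + 27.0.0.0/8 (H0) depth=8
  del 27.0.0.0/8 (clear depth 8)
  + 247.224.0.0/12 (H2) depth=12
  lookup 247.224.1.63: bits 111101111110 walk d0:-→d1:-→d2:-→d3:-→d4:-→d5:-→d6:-→d7:-→d8:-→d9:-→d10:-→d11:-→d12:H2 -> H2
  del 247.224.0.0/12 (clear depth 12)
  + 247.236.196.144/28 (H1) depth=28
  + 0.0.0.0/1 (H1) depth=1
  + 0.0.0.0/0 (H0) depth=0
  lookup 247.236.196.145: bits 1111011111101100110001001001 walk d0:H0→d1:-→d2:-→d3:-→d4:-→d5:-→d6:-→d7:-→d8:-→d9:-→d10:-→d11:-→d12:-→d13:-→d14:-→d15:-→d16:-→d17:-→d18:-→d19:-→d20:-→d21:-→d22:-→d23:-→d24:-→d25:-→d26:-→d27:-→d28:H1 -> H1
  lookup 0.0.0.1: bits 000 walk d0:H0→d1:H1→d2:-→d3:- -> H1
  lookup 0.94.233.9: bits 000 walk d0:H0→d1:H1→d2:-→d3:- -> H1
  + 27.180.96.0/20 (H3) depth=20
  del 0.0.0.0/0 (clear depth 0)
  lookup 27.180.99.14: bits 00011011101101000110 walk d0:-→d1:H1→d2:-→d3:-→d4:-→d5:-→d6:-→d7:-→d8:-→d9:-→d10:-→d11:-→d12:-→d13:-→d14:-→d15:-→d16:-→d17:-→d18:-→d19:-→d20:H3 -> H3
  + 247.224.0.0/12 (H0) depth=12
  lookup 217.181.204.162: bits 11 walk d0:-→d1:-→d2:- -> no-route
  del 247.224.0.0/12 (clear depth 12)
  + 27.176.0.0/12 (H3) depth=12
  lookup 27.176.3.214: bits 0001101110110 walk d0:-→d1:H1→d2:-→d3:-→d4:-→d5:-→d6:-→d7:-→d8:-→d9:-→d10:-→d11:-→d12:H3→d13:- -> H3
  + 247.0.0.0/8 (H3) depth=8
  + 0.0.0.0/0 (H3) depth=0
  lookup 27.180.96.50: bits 00011011101101000110 walk d0:H3→d1:H1→d2:-→d3:-→d4:-→d5:-→d6:-→d7:-→d8:-→d9:-→d10:-→d11:-→d12:H3→d13:-→d14:-→d15:-→d16:-→d17:-→d18:-→d19:-→d20:H3 -> H3
  + 247.224.0.0/12 (H1) depth=12
  del 27.176.0.0/12 (clear depth 12)
  lookup 27.180.96.3: bits 00011011101101000110 walk d0:H3→d1:H1→d2:-→d3:-→d4:-→d5:-→d6:-→d7:-→d8:-→d9:-→d10:-→d11:-→d12:-→d13:-→d14:-→d15:-→d16:-→d17:-→d18:-→d19:-→d20:H3 -> H3
  del 247.224.0.0/12 (clear depth 12)

== LOOKUPS ==
["H2","H1","H1","H1","H3","no-route","H3","H3","H3"]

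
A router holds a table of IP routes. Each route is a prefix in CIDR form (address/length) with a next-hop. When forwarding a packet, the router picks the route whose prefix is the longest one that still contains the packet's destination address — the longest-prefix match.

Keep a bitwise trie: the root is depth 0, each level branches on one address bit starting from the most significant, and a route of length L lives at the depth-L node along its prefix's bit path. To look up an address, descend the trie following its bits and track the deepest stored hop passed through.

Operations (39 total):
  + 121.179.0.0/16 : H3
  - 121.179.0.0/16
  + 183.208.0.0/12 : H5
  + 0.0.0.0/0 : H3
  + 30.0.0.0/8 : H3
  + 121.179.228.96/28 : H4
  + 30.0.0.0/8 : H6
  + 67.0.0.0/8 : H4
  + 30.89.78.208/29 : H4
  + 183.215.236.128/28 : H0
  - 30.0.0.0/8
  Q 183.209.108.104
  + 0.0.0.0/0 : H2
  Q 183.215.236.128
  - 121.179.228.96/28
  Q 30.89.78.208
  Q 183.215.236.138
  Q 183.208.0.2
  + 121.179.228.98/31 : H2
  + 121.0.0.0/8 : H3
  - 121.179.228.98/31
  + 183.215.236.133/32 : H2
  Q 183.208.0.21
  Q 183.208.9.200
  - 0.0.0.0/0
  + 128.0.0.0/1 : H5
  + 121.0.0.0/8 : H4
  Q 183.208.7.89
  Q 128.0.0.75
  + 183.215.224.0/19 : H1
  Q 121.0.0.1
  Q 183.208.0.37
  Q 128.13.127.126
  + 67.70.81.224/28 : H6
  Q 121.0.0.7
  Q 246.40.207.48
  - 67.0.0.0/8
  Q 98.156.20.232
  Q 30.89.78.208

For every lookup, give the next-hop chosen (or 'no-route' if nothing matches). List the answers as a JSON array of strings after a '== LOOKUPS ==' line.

Trace:
  + 121.179.0.0/16 (H3) depth=16
  - 121.179.0.0/16 clear@16
  + 183.208.0.0/12 (H5) depth=12
  + 0.0.0.0/0 (H3) depth=0
  + 30.0.0.0/8 (H3) depth=8
  + 121.179.228.96/28 (H4) depth=28
  + 30.0.0.0/8 (H6) depth=8
  + 67.0.0.0/8 (H4) depth=8
  + 30.89.78.208/29 (H4) depth=29
  + 183.215.236.128/28 (H0) depth=28
  - 30.0.0.0/8 clear@8
  ? 183.209.108.104  path d0:H3→d1:-→d2:-→d3:-→d4:-→d5:-→d6:-→d7:-→d8:-→d9:-→d10:-→d11:-→d12:H5→d13:-  best=H5
  + 0.0.0.0/0 (H2) depth=0
  ? 183.215.236.128  path d0:H2→d1:-→d2:-→d3:-→d4:-→d5:-→d6:-→d7:-→d8:-→d9:-→d10:-→d11:-→d12:H5→d13:-→d14:-→d15:-→d16:-→d17:-→d18:-→d19:-→d20:-→d21:-→d22:-→d23:-→d24:-→d25:-→d26:-→d27:-→d28:H0  best=H0
  - 121.179.228.96/28 clear@28
  ? 30.89.78.208  path d0:H2→d1:-→d2:-→d3:-→d4:-→d5:-→d6:-→d7:-→d8:-→d9:-→d10:-→d11:-→d12:-→d13:-→d14:-→d15:-→d16:-→d17:-→d18:-→d19:-→d20:-→d21:-→d22:-→d23:-→d24:-→d25:-→d26:-→d27:-→d28:-→d29:H4  best=H4
  ? 183.215.236.138  path d0:H2→d1:-→d2:-→d3:-→d4:-→d5:-→d6:-→d7:-→d8:-→d9:-→d10:-→d11:-→d12:H5→d13:-→d14:-→d15:-→d16:-→d17:-→d18:-→d19:-→d20:-→d21:-→d22:-→d23:-→d24:-→d25:-→d26:-→d27:-→d28:H0  best=H0
  ? 183.208.0.2  path d0:H2→d1:-→d2:-→d3:-→d4:-→d5:-→d6:-→d7:-→d8:-→d9:-→d10:-→d11:-→d12:H5→d13:-  best=H5
  + 121.179.228.98/31 (H2) depth=31
  + 121.0.0.0/8 (H3) depth=8
  - 121.179.228.98/31 clear@31
  + 183.215.236.133/32 (H2) depth=32
  ? 183.208.0.21  path d0:H2→d1:-→d2:-→d3:-→d4:-→d5:-→d6:-→d7:-→d8:-→d9:-→d10:-→d11:-→d12:H5→d13:-  best=H5
  ? 183.208.9.200  path d0:H2→d1:-→d2:-→d3:-→d4:-→d5:-→d6:-→d7:-→d8:-→d9:-→d10:-→d11:-→d12:H5→d13:-  best=H5
  - 0.0.0.0/0 clear@0
  + 128.0.0.0/1 (H5) depth=1
  + 121.0.0.0/8 (H4) depth=8
  ? 183.208.7.89  path d0:-→d1:H5→d2:-→d3:-→d4:-→d5:-→d6:-→d7:-→d8:-→d9:-→d10:-→d11:-→d12:H5→d13:-  best=H5
  ? 128.0.0.75  path d0:-→d1:H5→d2:-  best=H5
  + 183.215.224.0/19 (H1) depth=19
  ? 121.0.0.1  path d0:-→d1:-→d2:-→d3:-→d4:-→d5:-→d6:-→d7:-→d8:H4  best=H4
  ? 183.208.0.37  path d0:-→d1:H5→d2:-→d3:-→d4:-→d5:-→d6:-→d7:-→d8:-→d9:-→d10:-→d11:-→d12:H5→d13:-  best=H5
  ? 128.13.127.126  path d0:-→d1:H5→d2:-  best=H5
  + 67.70.81.224/28 (H6) depth=28
  ? 121.0.0.7  path d0:-→d1:-→d2:-→d3:-→d4:-→d5:-→d6:-→d7:-→d8:H4  best=H4
  ? 246.40.207.48  path d0:-→d1:H5  best=H5
  - 67.0.0.0/8 clear@8
  ? 98.156.20.232  path d0:-→d1:-→d2:-→d3:-  best=no-route
  ? 30.89.78.208  path d0:-→d1:-→d2:-→d3:-→d4:-→d5:-→d6:-→d7:-→d8:-→d9:-→d10:-→d11:-→d12:-→d13:-→d14:-→d15:-→d16:-→d17:-→d18:-→d19:-→d20:-→d21:-→d22:-→d23:-→d24:-→d25:-→d26:-→d27:-→d28:-→d29:H4  best=H4

== LOOKUPS ==
["H5","H0","H4","H0","H5","H5","H5","H5","H5","H4","H5","H5","H4","H5","no-route","H4"]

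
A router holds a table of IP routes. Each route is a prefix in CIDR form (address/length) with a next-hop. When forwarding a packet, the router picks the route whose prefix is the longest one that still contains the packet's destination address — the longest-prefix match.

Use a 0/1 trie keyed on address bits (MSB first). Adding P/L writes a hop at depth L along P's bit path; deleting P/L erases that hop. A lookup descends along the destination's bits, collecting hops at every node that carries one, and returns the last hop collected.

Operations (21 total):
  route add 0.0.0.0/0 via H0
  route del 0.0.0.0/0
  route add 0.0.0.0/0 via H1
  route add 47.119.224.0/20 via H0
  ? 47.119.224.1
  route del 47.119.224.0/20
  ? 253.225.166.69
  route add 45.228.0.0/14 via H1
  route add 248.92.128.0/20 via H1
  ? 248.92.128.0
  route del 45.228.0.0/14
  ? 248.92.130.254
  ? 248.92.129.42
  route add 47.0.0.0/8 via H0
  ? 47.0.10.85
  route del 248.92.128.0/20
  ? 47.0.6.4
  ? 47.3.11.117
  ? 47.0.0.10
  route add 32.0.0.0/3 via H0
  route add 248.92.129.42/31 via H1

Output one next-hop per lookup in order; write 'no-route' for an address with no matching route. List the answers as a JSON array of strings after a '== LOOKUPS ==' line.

Apply in order:
  add 0.0.0.0/0 -> H0 at depth 0
  - 0.0.0.0/0 clear@0
  add 0.0.0.0/0 -> H1 at depth 0
  add 47.119.224.0/20 -> H0 at depth 20
  lookup 47.119.224.1: bits 00101111011101111110 walk d0:H1→d1:-→d2:-→d3:-→d4:-→d5:-→d6:-→d7:-→d8:-→d9:-→d10:-→d11:-→d12:-→d13:-→d14:-→d15:-→d16:-→d17:-→d18:-→d19:-→d20:H0 -> H0
  - 47.119.224.0/20 clear@20
  lookup 253.225.166.69: bits ε walk d0:H1 -> H1
  add 45.228.0.0/14 -> H1 at depth 14
  add 248.92.128.0/20 -> H1 at depth 20
  lookup 248.92.128.0: bits 11111000010111001000 walk d0:H1→d1:-→d2:-→d3:-→d4:-→d5:-→d6:-→d7:-→d8:-→d9:-→d10:-→d11:-→d12:-→d13:-→d14:-→d15:-→d16:-→d17:-→d18:-→d19:-→d20:H1 -> H1
  - 45.228.0.0/14 clear@14
  lookup 248.92.130.254: bits 11111000010111001000 walk d0:H1→d1:-→d2:-→d3:-→d4:-→d5:-→d6:-→d7:-→d8:-→d9:-→d10:-→d11:-→d12:-→d13:-→d14:-→d15:-→d16:-→d17:-→d18:-→d19:-→d20:H1 -> H1
  lookup 248.92.129.42: bits 11111000010111001000 walk d0:H1→d1:-→d2:-→d3:-→d4:-→d5:-→d6:-→d7:-→d8:-→d9:-→d10:-→d11:-→d12:-→d13:-→d14:-→d15:-→d16:-→d17:-→d18:-→d19:-→d20:H1 -> H1
  add 47.0.0.0/8 -> H0 at depth 8
  lookup 47.0.10.85: bits 001011110 walk d0:H1→d1:-→d2:-→d3:-→d4:-→d5:-→d6:-→d7:-→d8:H0→d9:- -> H0
  - 248.92.128.0/20 clear@20
  lookup 47.0.6.4: bits 001011110 walk d0:H1→d1:-→d2:-→d3:-→d4:-→d5:-→d6:-→d7:-→d8:H0→d9:- -> H0
  lookup 47.3.11.117: bits 001011110 walk d0:H1→d1:-→d2:-→d3:-→d4:-→d5:-→d6:-→d7:-→d8:H0→d9:- -> H0
  lookup 47.0.0.10: bits 001011110 walk d0:H1→d1:-→d2:-→d3:-→d4:-→d5:-→d6:-→d7:-→d8:H0→d9:- -> H0
  add 32.0.0.0/3 -> H0 at depth 3
  add 248.92.129.42/31 -> H1 at depth 31

== LOOKUPS ==
["H0","H1","H1","H1","H1","H0","H0","H0","H0"]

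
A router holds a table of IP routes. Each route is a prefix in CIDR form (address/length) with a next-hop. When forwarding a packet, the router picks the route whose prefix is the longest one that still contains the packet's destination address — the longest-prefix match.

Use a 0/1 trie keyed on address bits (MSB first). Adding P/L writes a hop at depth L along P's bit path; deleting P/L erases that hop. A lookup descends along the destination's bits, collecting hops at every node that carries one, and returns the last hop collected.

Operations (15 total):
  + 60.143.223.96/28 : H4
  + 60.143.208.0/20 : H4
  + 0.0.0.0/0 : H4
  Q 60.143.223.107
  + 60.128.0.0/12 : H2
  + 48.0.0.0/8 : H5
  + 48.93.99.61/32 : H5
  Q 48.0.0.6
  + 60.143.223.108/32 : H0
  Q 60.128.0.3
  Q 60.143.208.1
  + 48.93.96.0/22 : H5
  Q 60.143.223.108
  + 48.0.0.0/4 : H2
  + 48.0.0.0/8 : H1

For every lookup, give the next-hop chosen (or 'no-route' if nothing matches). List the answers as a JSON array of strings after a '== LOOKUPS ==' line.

Process each operation:
  + 60.143.223.96/28 (H4) depth=28
  + 60.143.208.0/20 (H4) depth=20
  + 0.0.0.0/0 (H4) depth=0
  Q 60.143.223.107: descend 0011110010001111110111110110 ; hops seen [H4,H4,H4] ; pick H4
  + 60.128.0.0/12 (H2) depth=12
  + 48.0.0.0/8 (H5) depth=8
  + 48.93.99.61/32 (H5) depth=32
  Q 48.0.0.6: descend 001100000 ; hops seen [H4,H5] ; pick H5
  + 60.143.223.108/32 (H0) depth=32
  Q 60.128.0.3: descend 001111001000 ; hops seen [H4,H2] ; pick H2
  Q 60.143.208.1: descend 00111100100011111101 ; hops seen [H4,H2,H4] ; pick H4
  + 48.93.96.0/22 (H5) depth=22
  Q 60.143.223.108: descend 00111100100011111101111101101100 ; hops seen [H4,H2,H4,H4,H0] ; pick H0
  + 48.0.0.0/4 (H2) depth=4
  + 48.0.0.0/8 (H1) depth=8

== LOOKUPS ==
["H4","H5","H2","H4","H0"]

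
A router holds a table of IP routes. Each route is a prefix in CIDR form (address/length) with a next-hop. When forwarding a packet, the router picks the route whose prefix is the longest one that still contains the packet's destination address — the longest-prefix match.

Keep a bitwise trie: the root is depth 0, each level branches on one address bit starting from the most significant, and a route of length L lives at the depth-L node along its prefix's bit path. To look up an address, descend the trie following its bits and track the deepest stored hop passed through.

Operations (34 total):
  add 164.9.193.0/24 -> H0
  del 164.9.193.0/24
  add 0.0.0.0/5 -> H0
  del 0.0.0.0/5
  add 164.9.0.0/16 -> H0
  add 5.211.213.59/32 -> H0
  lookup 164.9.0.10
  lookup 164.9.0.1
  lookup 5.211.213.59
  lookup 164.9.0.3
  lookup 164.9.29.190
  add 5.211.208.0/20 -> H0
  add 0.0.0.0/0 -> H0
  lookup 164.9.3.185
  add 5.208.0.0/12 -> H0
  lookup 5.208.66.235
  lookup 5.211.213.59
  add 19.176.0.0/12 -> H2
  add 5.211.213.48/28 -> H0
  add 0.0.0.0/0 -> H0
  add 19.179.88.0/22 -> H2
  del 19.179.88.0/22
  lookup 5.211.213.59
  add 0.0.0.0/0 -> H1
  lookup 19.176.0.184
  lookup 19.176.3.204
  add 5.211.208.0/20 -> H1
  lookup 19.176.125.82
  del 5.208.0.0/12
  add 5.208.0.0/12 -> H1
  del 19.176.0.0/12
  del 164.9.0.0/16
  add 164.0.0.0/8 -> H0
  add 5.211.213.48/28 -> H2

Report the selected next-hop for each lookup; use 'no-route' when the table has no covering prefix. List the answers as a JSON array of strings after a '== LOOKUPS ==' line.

Trace:
  add 164.9.193.0/24 -> H0 at depth 24
  del 164.9.193.0/24 (clear depth 24)
  add 0.0.0.0/5 -> H0 at depth 5
  del 0.0.0.0/5 (clear depth 5)
  add 164.9.0.0/16 -> H0 at depth 16
  add 5.211.213.59/32 -> H0 at depth 32
  ? 164.9.0.10  path d0:-→d1:-→d2:-→d3:-→d4:-→d5:-→d6:-→d7:-→d8:-→d9:-→d10:-→d11:-→d12:-→d13:-→d14:-→d15:-→d16:H0  best=H0
  ? 164.9.0.1  path d0:-→d1:-→d2:-→d3:-→d4:-→d5:-→d6:-→d7:-→d8:-→d9:-→d10:-→d11:-→d12:-→d13:-→d14:-→d15:-→d16:H0  best=H0
  ? 5.211.213.59  path d0:-→d1:-→d2:-→d3:-→d4:-→d5:-→d6:-→d7:-→d8:-→d9:-→d10:-→d11:-→d12:-→d13:-→d14:-→d15:-→d16:-→d17:-→d18:-→d19:-→d20:-→d21:-→d22:-→d23:-→d24:-→d25:-→d26:-→d27:-→d28:-→d29:-→d30:-→d31:-→d32:H0  best=H0
  ? 164.9.0.3  path d0:-→d1:-→d2:-→d3:-→d4:-→d5:-→d6:-→d7:-→d8:-→d9:-→d10:-→d11:-→d12:-→d13:-→d14:-→d15:-→d16:H0  best=H0
  ? 164.9.29.190  path d0:-→d1:-→d2:-→d3:-→d4:-→d5:-→d6:-→d7:-→d8:-→d9:-→d10:-→d11:-→d12:-→d13:-→d14:-→d15:-→d16:H0  best=H0
  add 5.211.208.0/20 -> H0 at depth 20
  add 0.0.0.0/0 -> H0 at depth 0
  ? 164.9.3.185  path d0:H0→d1:-→d2:-→d3:-→d4:-→d5:-→d6:-→d7:-→d8:-→d9:-→d10:-→d11:-→d12:-→d13:-→d14:-→d15:-→d16:H0  best=H0
  add 5.208.0.0/12 -> H0 at depth 12
  ? 5.208.66.235  path d0:H0→d1:-→d2:-→d3:-→d4:-→d5:-→d6:-→d7:-→d8:-→d9:-→d10:-→d11:-→d12:H0→d13:-→d14:-  best=H0
  ? 5.211.213.59  path d0:H0→d1:-→d2:-→d3:-→d4:-→d5:-→d6:-→d7:-→d8:-→d9:-→d10:-→d11:-→d12:H0→d13:-→d14:-→d15:-→d16:-→d17:-→d18:-→d19:-→d20:H0→d21:-→d22:-→d23:-→d24:-→d25:-→d26:-→d27:-→d28:-→d29:-→d30:-→d31:-→d32:H0  best=H0
  add 19.176.0.0/12 -> H2 at depth 12
  add 5.211.213.48/28 -> H0 at depth 28
  add 0.0.0.0/0 -> H0 at depth 0
  add 19.179.88.0/22 -> H2 at depth 22
  del 19.179.88.0/22 (clear depth 22)
  ? 5.211.213.59  path d0:H0→d1:-→d2:-→d3:-→d4:-→d5:-→d6:-→d7:-→d8:-→d9:-→d10:-→d11:-→d12:H0→d13:-→d14:-→d15:-→d16:-→d17:-→d18:-→d19:-→d20:H0→d21:-→d22:-→d23:-→d24:-→d25:-→d26:-→d27:-→d28:H0→d29:-→d30:-→d31:-→d32:H0  best=H0
  add 0.0.0.0/0 -> H1 at depth 0
  ? 19.176.0.184  path d0:H1→d1:-→d2:-→d3:-→d4:-→d5:-→d6:-→d7:-→d8:-→d9:-→d10:-→d11:-→d12:H2→d13:-→d14:-  best=H2
  ? 19.176.3.204  path d0:H1→d1:-→d2:-→d3:-→d4:-→d5:-→d6:-→d7:-→d8:-→d9:-→d10:-→d11:-→d12:H2→d13:-→d14:-  best=H2
  add 5.211.208.0/20 -> H1 at depth 20
  ? 19.176.125.82  path d0:H1→d1:-→d2:-→d3:-→d4:-→d5:-→d6:-→d7:-→d8:-→d9:-→d10:-→d11:-→d12:H2→d13:-→d14:-  best=H2
  del 5.208.0.0/12 (clear depth 12)
  add 5.208.0.0/12 -> H1 at depth 12
  del 19.176.0.0/12 (clear depth 12)
  del 164.9.0.0/16 (clear depth 16)
  add 164.0.0.0/8 -> H0 at depth 8
  add 5.211.213.48/28 -> H2 at depth 28

== LOOKUPS ==
["H0","H0","H0","H0","H0","H0","H0","H0","H0","H2","H2","H2"]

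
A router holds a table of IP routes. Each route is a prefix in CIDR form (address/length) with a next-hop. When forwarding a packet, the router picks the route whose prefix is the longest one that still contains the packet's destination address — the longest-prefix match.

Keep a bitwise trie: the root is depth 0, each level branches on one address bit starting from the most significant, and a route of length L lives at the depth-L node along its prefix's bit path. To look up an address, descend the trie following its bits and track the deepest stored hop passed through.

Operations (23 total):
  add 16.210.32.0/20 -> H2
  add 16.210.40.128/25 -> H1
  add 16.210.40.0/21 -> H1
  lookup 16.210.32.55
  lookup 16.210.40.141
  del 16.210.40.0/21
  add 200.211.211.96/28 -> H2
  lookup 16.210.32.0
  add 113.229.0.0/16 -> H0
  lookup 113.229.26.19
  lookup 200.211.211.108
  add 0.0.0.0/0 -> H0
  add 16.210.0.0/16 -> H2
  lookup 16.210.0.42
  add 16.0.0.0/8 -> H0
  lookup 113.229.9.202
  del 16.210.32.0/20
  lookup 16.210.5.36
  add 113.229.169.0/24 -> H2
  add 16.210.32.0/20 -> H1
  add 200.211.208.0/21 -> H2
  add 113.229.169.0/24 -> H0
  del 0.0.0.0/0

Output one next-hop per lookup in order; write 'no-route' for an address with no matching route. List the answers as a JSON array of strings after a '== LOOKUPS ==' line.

Trace:
  add 16.210.32.0/20 -> H2 at depth 20
  add 16.210.40.128/25 -> H1 at depth 25
  add 16.210.40.0/21 -> H1 at depth 21
  lookup 16.210.32.55: bits 00010000110100100010 walk d0:-→d1:-→d2:-→d3:-→d4:-→d5:-→d6:-→d7:-→d8:-→d9:-→d10:-→d11:-→d12:-→d13:-→d14:-→d15:-→d16:-→d17:-→d18:-→d19:-→d20:H2 -> H2
  lookup 16.210.40.141: bits 0001000011010010001010001 walk d0:-→d1:-→d2:-→d3:-→d4:-→d5:-→d6:-→d7:-→d8:-→d9:-→d10:-→d11:-→d12:-→d13:-→d14:-→d15:-→d16:-→d17:-→d18:-→d19:-→d20:H2→d21:H1→d22:-→d23:-→d24:-→d25:H1 -> H1
  del 16.210.40.0/21 (clear depth 21)
  add 200.211.211.96/28 -> H2 at depth 28
  lookup 16.210.32.0: bits 00010000110100100010 walk d0:-→d1:-→d2:-→d3:-→d4:-→d5:-→d6:-→d7:-→d8:-→d9:-→d10:-→d11:-→d12:-→d13:-→d14:-→d15:-→d16:-→d17:-→d18:-→d19:-→d20:H2 -> H2
  add 113.229.0.0/16 -> H0 at depth 16
  lookup 113.229.26.19: bits 0111000111100101 walk d0:-→d1:-→d2:-→d3:-→d4:-→d5:-→d6:-→d7:-→d8:-→d9:-→d10:-→d11:-→d12:-→d13:-→d14:-→d15:-→d16:H0 -> H0
  lookup 200.211.211.108: bits 1100100011010011110100110110 walk d0:-→d1:-→d2:-→d3:-→d4:-→d5:-→d6:-→d7:-→d8:-→d9:-→d10:-→d11:-→d12:-→d13:-→d14:-→d15:-→d16:-→d17:-→d18:-→d19:-→d20:-→d21:-→d22:-→d23:-→d24:-→d25:-→d26:-→d27:-→d28:H2 -> H2
  add 0.0.0.0/0 -> H0 at depth 0
  add 16.210.0.0/16 -> H2 at depth 16
  lookup 16.210.0.42: bits 000100001101001000 walk d0:H0→d1:-→d2:-→d3:-→d4:-→d5:-→d6:-→d7:-→d8:-→d9:-→d10:-→d11:-→d12:-→d13:-→d14:-→d15:-→d16:H2→d17:-→d18:- -> H2
  add 16.0.0.0/8 -> H0 at depth 8
  lookup 113.229.9.202: bits 0111000111100101 walk d0:H0→d1:-→d2:-→d3:-→d4:-→d5:-→d6:-→d7:-→d8:-→d9:-→d10:-→d11:-→d12:-→d13:-→d14:-→d15:-→d16:H0 -> H0
  del 16.210.32.0/20 (clear depth 20)
  lookup 16.210.5.36: bits 000100001101001000 walk d0:H0→d1:-→d2:-→d3:-→d4:-→d5:-→d6:-→d7:-→d8:H0→d9:-→d10:-→d11:-→d12:-→d13:-→d14:-→d15:-→d16:H2→d17:-→d18:- -> H2
  add 113.229.169.0/24 -> H2 at depth 24
  add 16.210.32.0/20 -> H1 at depth 20
  add 200.211.208.0/21 -> H2 at depth 21
  add 113.229.169.0/24 -> H0 at depth 24
  del 0.0.0.0/0 (clear depth 0)

== LOOKUPS ==
["H2","H1","H2","H0","H2","H2","H0","H2"]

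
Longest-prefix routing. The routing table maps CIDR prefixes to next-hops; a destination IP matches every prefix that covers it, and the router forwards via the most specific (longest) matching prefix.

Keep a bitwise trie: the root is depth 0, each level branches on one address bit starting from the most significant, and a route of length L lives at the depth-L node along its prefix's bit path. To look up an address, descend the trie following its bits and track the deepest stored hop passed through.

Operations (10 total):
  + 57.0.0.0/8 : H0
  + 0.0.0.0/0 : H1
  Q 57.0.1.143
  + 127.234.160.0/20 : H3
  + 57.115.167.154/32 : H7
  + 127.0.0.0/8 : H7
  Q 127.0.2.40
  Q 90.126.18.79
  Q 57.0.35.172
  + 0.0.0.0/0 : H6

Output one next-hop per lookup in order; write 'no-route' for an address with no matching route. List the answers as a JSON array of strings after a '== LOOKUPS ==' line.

Apply in order:
  + 57.0.0.0/8 (H0) depth=8
  + 0.0.0.0/0 (H1) depth=0
  Q 57.0.1.143: descend 00111001 ; hops seen [H1,H0] ; pick H0
  + 127.234.160.0/20 (H3) depth=20
  + 57.115.167.154/32 (H7) depth=32
  + 127.0.0.0/8 (H7) depth=8
  Q 127.0.2.40: descend 01111111 ; hops seen [H1,H7] ; pick H7
  Q 90.126.18.79: descend 01 ; hops seen [H1] ; pick H1
  Q 57.0.35.172: descend 001110010 ; hops seen [H1,H0] ; pick H0
  + 0.0.0.0/0 (H6) depth=0

== LOOKUPS ==
["H0","H7","H1","H0"]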